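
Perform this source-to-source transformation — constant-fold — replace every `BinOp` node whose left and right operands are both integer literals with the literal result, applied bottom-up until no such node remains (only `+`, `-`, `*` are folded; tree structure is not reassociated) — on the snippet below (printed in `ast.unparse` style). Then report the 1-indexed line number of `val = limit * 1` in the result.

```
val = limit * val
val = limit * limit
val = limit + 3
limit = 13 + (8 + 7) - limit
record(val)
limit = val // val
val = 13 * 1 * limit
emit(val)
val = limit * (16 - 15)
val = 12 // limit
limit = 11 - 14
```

Transformed code:
val = limit * val
val = limit * limit
val = limit + 3
limit = 28 - limit
record(val)
limit = val // val
val = 13 * limit
emit(val)
val = limit * 1
val = 12 // limit
limit = -3

9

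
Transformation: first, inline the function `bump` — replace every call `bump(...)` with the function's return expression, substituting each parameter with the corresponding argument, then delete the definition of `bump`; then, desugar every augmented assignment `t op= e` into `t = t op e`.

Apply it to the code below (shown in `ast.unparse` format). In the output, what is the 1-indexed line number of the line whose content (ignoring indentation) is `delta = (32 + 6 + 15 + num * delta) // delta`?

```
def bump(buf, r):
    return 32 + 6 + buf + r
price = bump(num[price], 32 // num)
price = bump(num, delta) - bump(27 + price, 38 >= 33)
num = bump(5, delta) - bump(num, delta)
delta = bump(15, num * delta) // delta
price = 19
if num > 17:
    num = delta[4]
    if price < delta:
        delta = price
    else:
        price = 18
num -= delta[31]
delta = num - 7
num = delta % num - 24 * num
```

Transformed code:
price = 32 + 6 + num[price] + 32 // num
price = 32 + 6 + num + delta - (32 + 6 + (27 + price) + (38 >= 33))
num = 32 + 6 + 5 + delta - (32 + 6 + num + delta)
delta = (32 + 6 + 15 + num * delta) // delta
price = 19
if num > 17:
    num = delta[4]
    if price < delta:
        delta = price
    else:
        price = 18
num = num - delta[31]
delta = num - 7
num = delta % num - 24 * num

4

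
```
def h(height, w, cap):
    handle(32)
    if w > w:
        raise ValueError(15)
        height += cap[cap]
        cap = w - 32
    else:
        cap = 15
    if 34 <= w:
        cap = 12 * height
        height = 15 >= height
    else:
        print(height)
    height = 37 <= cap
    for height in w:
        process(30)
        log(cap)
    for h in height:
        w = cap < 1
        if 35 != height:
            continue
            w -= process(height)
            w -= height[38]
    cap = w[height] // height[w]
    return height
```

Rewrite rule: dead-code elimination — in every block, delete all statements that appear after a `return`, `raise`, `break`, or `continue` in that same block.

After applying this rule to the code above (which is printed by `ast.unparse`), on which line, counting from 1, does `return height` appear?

Transformed code:
def h(height, w, cap):
    handle(32)
    if w > w:
        raise ValueError(15)
    else:
        cap = 15
    if 34 <= w:
        cap = 12 * height
        height = 15 >= height
    else:
        print(height)
    height = 37 <= cap
    for height in w:
        process(30)
        log(cap)
    for h in height:
        w = cap < 1
        if 35 != height:
            continue
    cap = w[height] // height[w]
    return height

21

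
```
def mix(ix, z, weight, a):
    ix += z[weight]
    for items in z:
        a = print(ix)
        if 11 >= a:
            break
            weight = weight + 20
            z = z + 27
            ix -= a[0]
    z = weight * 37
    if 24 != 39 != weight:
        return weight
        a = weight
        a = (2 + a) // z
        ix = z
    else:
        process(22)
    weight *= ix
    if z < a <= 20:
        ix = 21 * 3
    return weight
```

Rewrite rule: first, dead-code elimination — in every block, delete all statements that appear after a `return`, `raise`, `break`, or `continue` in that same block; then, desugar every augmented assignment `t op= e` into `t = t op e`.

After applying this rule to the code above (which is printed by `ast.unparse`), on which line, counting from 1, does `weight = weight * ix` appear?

Transformed code:
def mix(ix, z, weight, a):
    ix = ix + z[weight]
    for items in z:
        a = print(ix)
        if 11 >= a:
            break
    z = weight * 37
    if 24 != 39 != weight:
        return weight
    else:
        process(22)
    weight = weight * ix
    if z < a <= 20:
        ix = 21 * 3
    return weight

12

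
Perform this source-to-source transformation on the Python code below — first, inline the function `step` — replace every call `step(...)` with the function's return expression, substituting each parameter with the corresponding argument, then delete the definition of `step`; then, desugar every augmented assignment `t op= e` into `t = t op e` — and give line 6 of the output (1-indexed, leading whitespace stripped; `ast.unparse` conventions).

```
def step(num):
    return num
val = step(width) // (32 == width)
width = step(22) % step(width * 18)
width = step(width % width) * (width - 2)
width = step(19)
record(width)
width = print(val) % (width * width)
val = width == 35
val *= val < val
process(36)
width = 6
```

Transformed code:
val = width // (32 == width)
width = 22 % (width * 18)
width = width % width * (width - 2)
width = 19
record(width)
width = print(val) % (width * width)
val = width == 35
val = val * (val < val)
process(36)
width = 6

width = print(val) % (width * width)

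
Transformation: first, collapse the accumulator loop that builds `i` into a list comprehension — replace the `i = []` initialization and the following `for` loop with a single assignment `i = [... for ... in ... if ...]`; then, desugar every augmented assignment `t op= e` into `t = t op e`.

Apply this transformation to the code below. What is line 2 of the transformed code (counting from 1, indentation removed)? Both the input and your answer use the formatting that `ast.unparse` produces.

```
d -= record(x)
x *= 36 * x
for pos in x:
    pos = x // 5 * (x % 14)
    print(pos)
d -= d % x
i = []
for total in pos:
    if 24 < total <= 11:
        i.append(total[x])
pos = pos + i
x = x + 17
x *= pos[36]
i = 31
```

Transformed code:
d = d - record(x)
x = x * (36 * x)
for pos in x:
    pos = x // 5 * (x % 14)
    print(pos)
d = d - d % x
i = [total[x] for total in pos if 24 < total <= 11]
pos = pos + i
x = x + 17
x = x * pos[36]
i = 31

x = x * (36 * x)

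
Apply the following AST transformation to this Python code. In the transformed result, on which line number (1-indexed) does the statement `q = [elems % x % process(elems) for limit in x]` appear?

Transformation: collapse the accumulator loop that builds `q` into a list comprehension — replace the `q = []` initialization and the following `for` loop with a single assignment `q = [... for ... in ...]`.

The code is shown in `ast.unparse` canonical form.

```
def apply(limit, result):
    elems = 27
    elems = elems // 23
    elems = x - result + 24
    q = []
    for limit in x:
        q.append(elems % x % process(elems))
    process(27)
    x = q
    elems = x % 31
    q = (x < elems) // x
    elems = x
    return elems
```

Transformed code:
def apply(limit, result):
    elems = 27
    elems = elems // 23
    elems = x - result + 24
    q = [elems % x % process(elems) for limit in x]
    process(27)
    x = q
    elems = x % 31
    q = (x < elems) // x
    elems = x
    return elems

5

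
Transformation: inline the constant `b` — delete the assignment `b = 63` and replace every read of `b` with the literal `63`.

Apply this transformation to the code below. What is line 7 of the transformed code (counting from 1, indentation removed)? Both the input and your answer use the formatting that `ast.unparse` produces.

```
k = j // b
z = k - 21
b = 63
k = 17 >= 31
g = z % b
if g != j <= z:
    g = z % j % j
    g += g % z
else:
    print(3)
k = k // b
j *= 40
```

Transformed code:
k = j // 63
z = k - 21
k = 17 >= 31
g = z % 63
if g != j <= z:
    g = z % j % j
    g += g % z
else:
    print(3)
k = k // 63
j *= 40

g += g % z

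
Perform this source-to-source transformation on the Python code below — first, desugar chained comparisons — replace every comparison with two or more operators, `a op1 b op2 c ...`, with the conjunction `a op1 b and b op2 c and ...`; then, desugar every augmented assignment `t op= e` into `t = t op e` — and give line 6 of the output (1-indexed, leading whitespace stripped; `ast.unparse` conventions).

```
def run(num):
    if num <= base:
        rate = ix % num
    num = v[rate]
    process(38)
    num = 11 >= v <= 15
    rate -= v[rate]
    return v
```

Transformed code:
def run(num):
    if num <= base:
        rate = ix % num
    num = v[rate]
    process(38)
    num = 11 >= v and v <= 15
    rate = rate - v[rate]
    return v

num = 11 >= v and v <= 15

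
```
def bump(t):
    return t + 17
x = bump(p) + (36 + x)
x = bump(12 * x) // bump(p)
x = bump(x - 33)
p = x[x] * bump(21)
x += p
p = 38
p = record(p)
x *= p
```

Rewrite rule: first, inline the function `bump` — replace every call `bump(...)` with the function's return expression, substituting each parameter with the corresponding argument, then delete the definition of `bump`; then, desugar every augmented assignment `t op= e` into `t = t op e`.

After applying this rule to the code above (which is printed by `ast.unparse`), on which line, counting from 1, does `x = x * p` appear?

8

Transformed code:
x = p + 17 + (36 + x)
x = (12 * x + 17) // (p + 17)
x = x - 33 + 17
p = x[x] * (21 + 17)
x = x + p
p = 38
p = record(p)
x = x * p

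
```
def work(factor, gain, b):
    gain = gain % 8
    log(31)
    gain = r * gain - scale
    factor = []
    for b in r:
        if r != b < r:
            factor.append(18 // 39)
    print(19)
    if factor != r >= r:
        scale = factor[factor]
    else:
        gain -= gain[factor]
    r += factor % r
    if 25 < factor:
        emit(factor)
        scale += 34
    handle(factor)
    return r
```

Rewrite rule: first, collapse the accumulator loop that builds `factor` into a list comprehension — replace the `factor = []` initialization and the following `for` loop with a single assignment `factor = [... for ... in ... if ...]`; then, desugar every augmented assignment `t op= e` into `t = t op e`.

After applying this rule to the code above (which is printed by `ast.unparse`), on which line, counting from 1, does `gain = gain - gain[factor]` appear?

Transformed code:
def work(factor, gain, b):
    gain = gain % 8
    log(31)
    gain = r * gain - scale
    factor = [18 // 39 for b in r if r != b < r]
    print(19)
    if factor != r >= r:
        scale = factor[factor]
    else:
        gain = gain - gain[factor]
    r = r + factor % r
    if 25 < factor:
        emit(factor)
        scale = scale + 34
    handle(factor)
    return r

10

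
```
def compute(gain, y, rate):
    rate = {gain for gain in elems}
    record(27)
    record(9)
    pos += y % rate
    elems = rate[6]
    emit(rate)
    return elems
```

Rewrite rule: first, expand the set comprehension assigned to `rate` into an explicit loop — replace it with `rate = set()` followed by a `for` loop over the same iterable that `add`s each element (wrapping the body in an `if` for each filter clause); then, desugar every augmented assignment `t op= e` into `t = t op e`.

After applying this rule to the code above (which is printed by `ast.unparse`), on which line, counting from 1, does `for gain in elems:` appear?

3

Transformed code:
def compute(gain, y, rate):
    rate = set()
    for gain in elems:
        rate.add(gain)
    record(27)
    record(9)
    pos = pos + y % rate
    elems = rate[6]
    emit(rate)
    return elems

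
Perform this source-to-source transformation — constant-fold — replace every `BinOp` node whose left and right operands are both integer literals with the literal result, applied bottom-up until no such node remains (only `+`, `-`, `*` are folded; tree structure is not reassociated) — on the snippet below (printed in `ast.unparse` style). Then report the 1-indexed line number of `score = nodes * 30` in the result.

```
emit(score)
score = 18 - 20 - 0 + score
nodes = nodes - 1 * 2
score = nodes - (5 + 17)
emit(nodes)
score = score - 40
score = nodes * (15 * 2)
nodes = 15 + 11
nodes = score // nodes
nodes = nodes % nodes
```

Transformed code:
emit(score)
score = -2 + score
nodes = nodes - 2
score = nodes - 22
emit(nodes)
score = score - 40
score = nodes * 30
nodes = 26
nodes = score // nodes
nodes = nodes % nodes

7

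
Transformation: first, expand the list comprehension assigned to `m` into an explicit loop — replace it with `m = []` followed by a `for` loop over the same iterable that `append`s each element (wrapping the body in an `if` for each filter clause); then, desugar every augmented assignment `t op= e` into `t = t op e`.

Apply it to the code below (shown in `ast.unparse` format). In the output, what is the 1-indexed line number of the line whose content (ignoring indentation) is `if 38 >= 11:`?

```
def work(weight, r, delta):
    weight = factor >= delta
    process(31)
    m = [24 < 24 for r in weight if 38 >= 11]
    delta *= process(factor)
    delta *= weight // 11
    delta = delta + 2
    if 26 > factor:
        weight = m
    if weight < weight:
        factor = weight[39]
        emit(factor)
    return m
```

Transformed code:
def work(weight, r, delta):
    weight = factor >= delta
    process(31)
    m = []
    for r in weight:
        if 38 >= 11:
            m.append(24 < 24)
    delta = delta * process(factor)
    delta = delta * (weight // 11)
    delta = delta + 2
    if 26 > factor:
        weight = m
    if weight < weight:
        factor = weight[39]
        emit(factor)
    return m

6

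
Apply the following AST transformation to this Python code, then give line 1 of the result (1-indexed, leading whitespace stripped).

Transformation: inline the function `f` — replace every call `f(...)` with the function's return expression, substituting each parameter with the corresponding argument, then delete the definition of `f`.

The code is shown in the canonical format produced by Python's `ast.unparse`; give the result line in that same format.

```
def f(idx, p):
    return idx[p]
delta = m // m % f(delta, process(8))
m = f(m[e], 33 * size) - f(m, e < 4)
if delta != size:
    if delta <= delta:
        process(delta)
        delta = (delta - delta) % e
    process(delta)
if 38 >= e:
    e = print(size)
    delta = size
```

Transformed code:
delta = m // m % delta[process(8)]
m = m[e][33 * size] - m[e < 4]
if delta != size:
    if delta <= delta:
        process(delta)
        delta = (delta - delta) % e
    process(delta)
if 38 >= e:
    e = print(size)
    delta = size

delta = m // m % delta[process(8)]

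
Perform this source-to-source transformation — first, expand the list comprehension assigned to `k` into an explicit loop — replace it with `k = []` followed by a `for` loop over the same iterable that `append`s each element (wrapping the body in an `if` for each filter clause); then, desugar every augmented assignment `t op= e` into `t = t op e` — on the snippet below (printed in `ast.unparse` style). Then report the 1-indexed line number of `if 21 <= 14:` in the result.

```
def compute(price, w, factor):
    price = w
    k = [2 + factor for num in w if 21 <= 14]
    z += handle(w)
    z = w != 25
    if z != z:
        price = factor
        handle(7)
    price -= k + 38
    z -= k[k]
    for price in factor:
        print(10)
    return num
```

Transformed code:
def compute(price, w, factor):
    price = w
    k = []
    for num in w:
        if 21 <= 14:
            k.append(2 + factor)
    z = z + handle(w)
    z = w != 25
    if z != z:
        price = factor
        handle(7)
    price = price - (k + 38)
    z = z - k[k]
    for price in factor:
        print(10)
    return num

5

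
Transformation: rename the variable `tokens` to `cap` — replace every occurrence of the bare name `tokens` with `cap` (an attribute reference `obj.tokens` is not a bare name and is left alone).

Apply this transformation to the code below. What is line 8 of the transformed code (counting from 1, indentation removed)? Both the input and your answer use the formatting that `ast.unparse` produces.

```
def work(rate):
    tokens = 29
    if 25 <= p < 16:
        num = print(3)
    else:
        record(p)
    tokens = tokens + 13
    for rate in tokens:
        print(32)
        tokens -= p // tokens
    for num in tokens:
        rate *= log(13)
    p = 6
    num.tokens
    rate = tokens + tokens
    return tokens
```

Transformed code:
def work(rate):
    cap = 29
    if 25 <= p < 16:
        num = print(3)
    else:
        record(p)
    cap = cap + 13
    for rate in cap:
        print(32)
        cap -= p // cap
    for num in cap:
        rate *= log(13)
    p = 6
    num.tokens
    rate = cap + cap
    return cap

for rate in cap:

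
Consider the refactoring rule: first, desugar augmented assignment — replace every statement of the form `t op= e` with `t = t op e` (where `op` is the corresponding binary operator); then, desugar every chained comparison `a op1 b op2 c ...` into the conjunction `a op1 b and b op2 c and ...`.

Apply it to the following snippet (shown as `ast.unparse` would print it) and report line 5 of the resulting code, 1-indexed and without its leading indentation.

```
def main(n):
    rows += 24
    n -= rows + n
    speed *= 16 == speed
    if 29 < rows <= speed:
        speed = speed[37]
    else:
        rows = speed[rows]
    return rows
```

Transformed code:
def main(n):
    rows = rows + 24
    n = n - (rows + n)
    speed = speed * (16 == speed)
    if 29 < rows and rows <= speed:
        speed = speed[37]
    else:
        rows = speed[rows]
    return rows

if 29 < rows and rows <= speed:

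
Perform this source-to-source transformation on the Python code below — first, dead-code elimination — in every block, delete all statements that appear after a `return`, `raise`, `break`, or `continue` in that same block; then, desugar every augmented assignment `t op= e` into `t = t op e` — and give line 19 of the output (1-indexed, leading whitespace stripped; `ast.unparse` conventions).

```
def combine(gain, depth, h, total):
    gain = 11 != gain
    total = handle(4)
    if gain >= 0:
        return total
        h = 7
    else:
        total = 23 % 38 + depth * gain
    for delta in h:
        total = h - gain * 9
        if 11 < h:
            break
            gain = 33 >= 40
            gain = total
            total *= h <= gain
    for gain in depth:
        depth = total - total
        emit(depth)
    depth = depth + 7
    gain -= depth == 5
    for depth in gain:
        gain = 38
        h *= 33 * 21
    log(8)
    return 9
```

Transformed code:
def combine(gain, depth, h, total):
    gain = 11 != gain
    total = handle(4)
    if gain >= 0:
        return total
    else:
        total = 23 % 38 + depth * gain
    for delta in h:
        total = h - gain * 9
        if 11 < h:
            break
    for gain in depth:
        depth = total - total
        emit(depth)
    depth = depth + 7
    gain = gain - (depth == 5)
    for depth in gain:
        gain = 38
        h = h * (33 * 21)
    log(8)
    return 9

h = h * (33 * 21)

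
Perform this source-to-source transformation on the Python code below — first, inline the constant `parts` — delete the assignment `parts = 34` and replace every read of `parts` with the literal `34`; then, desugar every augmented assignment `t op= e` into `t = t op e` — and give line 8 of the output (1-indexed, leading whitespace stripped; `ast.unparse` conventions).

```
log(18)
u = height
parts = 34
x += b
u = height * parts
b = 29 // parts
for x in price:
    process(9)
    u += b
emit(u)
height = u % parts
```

u = u + b

Transformed code:
log(18)
u = height
x = x + b
u = height * 34
b = 29 // 34
for x in price:
    process(9)
    u = u + b
emit(u)
height = u % 34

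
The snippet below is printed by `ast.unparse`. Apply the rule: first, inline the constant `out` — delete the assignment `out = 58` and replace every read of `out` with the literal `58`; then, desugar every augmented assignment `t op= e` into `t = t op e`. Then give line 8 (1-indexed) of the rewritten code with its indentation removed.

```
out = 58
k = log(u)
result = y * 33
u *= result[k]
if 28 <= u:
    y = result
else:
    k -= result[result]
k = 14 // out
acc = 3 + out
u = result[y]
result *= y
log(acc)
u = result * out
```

k = 14 // 58

Transformed code:
k = log(u)
result = y * 33
u = u * result[k]
if 28 <= u:
    y = result
else:
    k = k - result[result]
k = 14 // 58
acc = 3 + 58
u = result[y]
result = result * y
log(acc)
u = result * 58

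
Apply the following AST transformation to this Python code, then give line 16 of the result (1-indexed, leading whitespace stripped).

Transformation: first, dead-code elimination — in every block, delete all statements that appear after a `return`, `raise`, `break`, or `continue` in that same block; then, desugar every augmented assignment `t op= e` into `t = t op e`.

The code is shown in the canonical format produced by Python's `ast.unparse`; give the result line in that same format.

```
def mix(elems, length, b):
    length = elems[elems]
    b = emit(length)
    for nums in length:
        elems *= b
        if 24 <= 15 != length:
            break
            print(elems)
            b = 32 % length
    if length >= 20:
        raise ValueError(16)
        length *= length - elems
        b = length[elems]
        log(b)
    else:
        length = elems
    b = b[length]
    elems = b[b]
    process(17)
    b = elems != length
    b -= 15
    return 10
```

Transformed code:
def mix(elems, length, b):
    length = elems[elems]
    b = emit(length)
    for nums in length:
        elems = elems * b
        if 24 <= 15 != length:
            break
    if length >= 20:
        raise ValueError(16)
    else:
        length = elems
    b = b[length]
    elems = b[b]
    process(17)
    b = elems != length
    b = b - 15
    return 10

b = b - 15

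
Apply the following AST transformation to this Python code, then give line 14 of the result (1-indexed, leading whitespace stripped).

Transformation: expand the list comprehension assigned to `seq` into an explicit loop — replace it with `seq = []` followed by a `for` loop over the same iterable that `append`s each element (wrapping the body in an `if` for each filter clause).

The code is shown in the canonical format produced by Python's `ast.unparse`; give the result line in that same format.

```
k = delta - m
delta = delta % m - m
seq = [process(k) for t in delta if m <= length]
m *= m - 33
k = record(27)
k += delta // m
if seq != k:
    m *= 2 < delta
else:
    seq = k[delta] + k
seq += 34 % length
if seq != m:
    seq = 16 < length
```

seq += 34 % length

Transformed code:
k = delta - m
delta = delta % m - m
seq = []
for t in delta:
    if m <= length:
        seq.append(process(k))
m *= m - 33
k = record(27)
k += delta // m
if seq != k:
    m *= 2 < delta
else:
    seq = k[delta] + k
seq += 34 % length
if seq != m:
    seq = 16 < length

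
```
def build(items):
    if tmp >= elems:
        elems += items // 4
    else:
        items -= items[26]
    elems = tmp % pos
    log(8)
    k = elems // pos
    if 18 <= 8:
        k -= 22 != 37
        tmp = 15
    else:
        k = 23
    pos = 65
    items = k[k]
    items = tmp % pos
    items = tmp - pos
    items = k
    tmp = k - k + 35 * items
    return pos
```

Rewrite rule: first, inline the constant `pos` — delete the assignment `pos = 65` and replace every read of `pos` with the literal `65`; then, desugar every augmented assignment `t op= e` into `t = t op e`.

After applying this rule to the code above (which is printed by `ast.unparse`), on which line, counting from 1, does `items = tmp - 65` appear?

16

Transformed code:
def build(items):
    if tmp >= elems:
        elems = elems + items // 4
    else:
        items = items - items[26]
    elems = tmp % 65
    log(8)
    k = elems // 65
    if 18 <= 8:
        k = k - (22 != 37)
        tmp = 15
    else:
        k = 23
    items = k[k]
    items = tmp % 65
    items = tmp - 65
    items = k
    tmp = k - k + 35 * items
    return 65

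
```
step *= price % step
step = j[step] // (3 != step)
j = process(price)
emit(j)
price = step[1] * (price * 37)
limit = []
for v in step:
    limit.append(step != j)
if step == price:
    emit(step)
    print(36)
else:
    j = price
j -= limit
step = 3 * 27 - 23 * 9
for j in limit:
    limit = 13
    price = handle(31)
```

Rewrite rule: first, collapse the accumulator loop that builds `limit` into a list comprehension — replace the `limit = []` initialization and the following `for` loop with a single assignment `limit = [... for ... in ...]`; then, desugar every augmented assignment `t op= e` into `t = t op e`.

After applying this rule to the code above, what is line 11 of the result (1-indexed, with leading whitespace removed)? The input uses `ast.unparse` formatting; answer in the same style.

Transformed code:
step = step * (price % step)
step = j[step] // (3 != step)
j = process(price)
emit(j)
price = step[1] * (price * 37)
limit = [step != j for v in step]
if step == price:
    emit(step)
    print(36)
else:
    j = price
j = j - limit
step = 3 * 27 - 23 * 9
for j in limit:
    limit = 13
    price = handle(31)

j = price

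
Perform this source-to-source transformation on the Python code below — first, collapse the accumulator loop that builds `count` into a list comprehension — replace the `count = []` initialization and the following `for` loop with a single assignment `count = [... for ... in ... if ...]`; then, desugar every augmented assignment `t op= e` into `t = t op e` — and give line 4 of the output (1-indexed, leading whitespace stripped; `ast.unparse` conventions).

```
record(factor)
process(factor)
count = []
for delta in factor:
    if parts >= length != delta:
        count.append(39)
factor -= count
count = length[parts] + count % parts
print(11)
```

factor = factor - count

Transformed code:
record(factor)
process(factor)
count = [39 for delta in factor if parts >= length != delta]
factor = factor - count
count = length[parts] + count % parts
print(11)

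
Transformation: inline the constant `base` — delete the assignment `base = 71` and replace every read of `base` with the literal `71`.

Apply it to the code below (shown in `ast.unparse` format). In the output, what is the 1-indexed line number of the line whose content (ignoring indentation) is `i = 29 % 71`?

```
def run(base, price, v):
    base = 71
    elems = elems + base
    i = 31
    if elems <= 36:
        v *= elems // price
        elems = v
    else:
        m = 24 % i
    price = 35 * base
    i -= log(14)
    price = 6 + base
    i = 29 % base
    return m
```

12

Transformed code:
def run(base, price, v):
    elems = elems + 71
    i = 31
    if elems <= 36:
        v *= elems // price
        elems = v
    else:
        m = 24 % i
    price = 35 * 71
    i -= log(14)
    price = 6 + 71
    i = 29 % 71
    return m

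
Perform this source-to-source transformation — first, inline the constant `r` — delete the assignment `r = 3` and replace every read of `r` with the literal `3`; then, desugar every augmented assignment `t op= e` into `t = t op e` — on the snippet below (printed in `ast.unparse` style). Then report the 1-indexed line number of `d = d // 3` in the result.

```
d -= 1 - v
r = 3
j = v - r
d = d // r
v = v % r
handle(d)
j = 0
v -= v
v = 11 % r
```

3

Transformed code:
d = d - (1 - v)
j = v - 3
d = d // 3
v = v % 3
handle(d)
j = 0
v = v - v
v = 11 % 3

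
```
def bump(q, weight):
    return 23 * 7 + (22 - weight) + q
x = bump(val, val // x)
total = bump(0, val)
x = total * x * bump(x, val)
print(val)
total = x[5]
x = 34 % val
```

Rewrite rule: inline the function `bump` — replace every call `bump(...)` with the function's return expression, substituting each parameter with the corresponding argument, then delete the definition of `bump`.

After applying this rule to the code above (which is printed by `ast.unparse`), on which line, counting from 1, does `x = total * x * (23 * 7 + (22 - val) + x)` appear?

Transformed code:
x = 23 * 7 + (22 - val // x) + val
total = 23 * 7 + (22 - val) + 0
x = total * x * (23 * 7 + (22 - val) + x)
print(val)
total = x[5]
x = 34 % val

3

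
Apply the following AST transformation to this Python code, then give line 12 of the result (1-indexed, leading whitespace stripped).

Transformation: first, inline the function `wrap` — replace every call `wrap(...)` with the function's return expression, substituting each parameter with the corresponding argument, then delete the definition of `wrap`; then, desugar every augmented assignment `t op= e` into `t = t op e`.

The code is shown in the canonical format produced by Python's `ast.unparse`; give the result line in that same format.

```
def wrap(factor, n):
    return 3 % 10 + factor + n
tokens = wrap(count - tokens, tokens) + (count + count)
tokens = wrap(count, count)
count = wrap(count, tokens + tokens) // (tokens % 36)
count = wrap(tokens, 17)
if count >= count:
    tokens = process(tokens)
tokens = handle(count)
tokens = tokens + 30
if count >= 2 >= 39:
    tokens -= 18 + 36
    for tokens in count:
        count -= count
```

count = count - count

Transformed code:
tokens = 3 % 10 + (count - tokens) + tokens + (count + count)
tokens = 3 % 10 + count + count
count = (3 % 10 + count + (tokens + tokens)) // (tokens % 36)
count = 3 % 10 + tokens + 17
if count >= count:
    tokens = process(tokens)
tokens = handle(count)
tokens = tokens + 30
if count >= 2 >= 39:
    tokens = tokens - (18 + 36)
    for tokens in count:
        count = count - count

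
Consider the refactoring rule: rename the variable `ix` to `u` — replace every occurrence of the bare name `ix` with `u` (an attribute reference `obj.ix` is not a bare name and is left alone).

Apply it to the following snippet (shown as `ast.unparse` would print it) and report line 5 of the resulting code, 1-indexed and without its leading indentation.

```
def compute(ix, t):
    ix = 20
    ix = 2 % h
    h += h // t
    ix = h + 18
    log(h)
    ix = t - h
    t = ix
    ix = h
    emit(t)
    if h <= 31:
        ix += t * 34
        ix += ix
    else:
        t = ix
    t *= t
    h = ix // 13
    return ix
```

Transformed code:
def compute(u, t):
    u = 20
    u = 2 % h
    h += h // t
    u = h + 18
    log(h)
    u = t - h
    t = u
    u = h
    emit(t)
    if h <= 31:
        u += t * 34
        u += u
    else:
        t = u
    t *= t
    h = u // 13
    return u

u = h + 18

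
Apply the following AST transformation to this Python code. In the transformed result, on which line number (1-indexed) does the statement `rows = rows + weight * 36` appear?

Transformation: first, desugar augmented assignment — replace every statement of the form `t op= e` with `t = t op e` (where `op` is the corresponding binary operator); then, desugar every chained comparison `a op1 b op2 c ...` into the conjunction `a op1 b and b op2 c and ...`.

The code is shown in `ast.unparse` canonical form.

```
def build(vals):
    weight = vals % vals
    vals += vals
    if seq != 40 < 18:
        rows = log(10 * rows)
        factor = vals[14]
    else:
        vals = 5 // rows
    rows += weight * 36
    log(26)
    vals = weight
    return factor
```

9

Transformed code:
def build(vals):
    weight = vals % vals
    vals = vals + vals
    if seq != 40 and 40 < 18:
        rows = log(10 * rows)
        factor = vals[14]
    else:
        vals = 5 // rows
    rows = rows + weight * 36
    log(26)
    vals = weight
    return factor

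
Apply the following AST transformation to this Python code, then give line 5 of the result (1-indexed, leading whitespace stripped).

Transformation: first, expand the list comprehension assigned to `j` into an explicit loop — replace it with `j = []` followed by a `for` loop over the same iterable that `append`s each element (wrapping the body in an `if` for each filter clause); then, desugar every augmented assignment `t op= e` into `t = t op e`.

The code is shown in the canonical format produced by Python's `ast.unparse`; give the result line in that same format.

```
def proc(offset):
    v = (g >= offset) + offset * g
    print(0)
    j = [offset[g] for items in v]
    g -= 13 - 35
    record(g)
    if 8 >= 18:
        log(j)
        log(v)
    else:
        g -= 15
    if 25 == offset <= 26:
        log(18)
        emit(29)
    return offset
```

for items in v:

Transformed code:
def proc(offset):
    v = (g >= offset) + offset * g
    print(0)
    j = []
    for items in v:
        j.append(offset[g])
    g = g - (13 - 35)
    record(g)
    if 8 >= 18:
        log(j)
        log(v)
    else:
        g = g - 15
    if 25 == offset <= 26:
        log(18)
        emit(29)
    return offset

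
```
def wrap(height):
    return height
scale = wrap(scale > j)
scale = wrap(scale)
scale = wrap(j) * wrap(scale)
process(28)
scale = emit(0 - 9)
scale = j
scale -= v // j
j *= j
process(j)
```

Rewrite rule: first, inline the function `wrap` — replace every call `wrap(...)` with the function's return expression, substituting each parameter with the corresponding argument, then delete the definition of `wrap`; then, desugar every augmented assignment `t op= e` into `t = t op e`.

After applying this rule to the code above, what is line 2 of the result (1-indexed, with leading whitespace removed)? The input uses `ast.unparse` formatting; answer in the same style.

scale = scale

Transformed code:
scale = scale > j
scale = scale
scale = j * scale
process(28)
scale = emit(0 - 9)
scale = j
scale = scale - v // j
j = j * j
process(j)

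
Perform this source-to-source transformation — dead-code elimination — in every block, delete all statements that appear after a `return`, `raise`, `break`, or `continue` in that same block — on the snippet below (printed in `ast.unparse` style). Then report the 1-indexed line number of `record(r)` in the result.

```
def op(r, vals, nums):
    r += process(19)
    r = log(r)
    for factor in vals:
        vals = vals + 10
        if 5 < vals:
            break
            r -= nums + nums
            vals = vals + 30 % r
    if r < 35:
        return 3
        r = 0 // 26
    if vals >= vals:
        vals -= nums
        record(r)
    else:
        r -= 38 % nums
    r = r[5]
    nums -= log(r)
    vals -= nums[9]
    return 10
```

12

Transformed code:
def op(r, vals, nums):
    r += process(19)
    r = log(r)
    for factor in vals:
        vals = vals + 10
        if 5 < vals:
            break
    if r < 35:
        return 3
    if vals >= vals:
        vals -= nums
        record(r)
    else:
        r -= 38 % nums
    r = r[5]
    nums -= log(r)
    vals -= nums[9]
    return 10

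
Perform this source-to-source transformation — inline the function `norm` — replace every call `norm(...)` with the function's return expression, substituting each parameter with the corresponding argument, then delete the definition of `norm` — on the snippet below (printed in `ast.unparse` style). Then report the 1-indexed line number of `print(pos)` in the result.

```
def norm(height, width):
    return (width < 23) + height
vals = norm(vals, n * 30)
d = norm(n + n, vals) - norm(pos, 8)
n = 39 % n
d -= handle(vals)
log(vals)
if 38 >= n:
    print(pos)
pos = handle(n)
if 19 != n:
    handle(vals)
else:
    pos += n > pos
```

7

Transformed code:
vals = (n * 30 < 23) + vals
d = (vals < 23) + (n + n) - ((8 < 23) + pos)
n = 39 % n
d -= handle(vals)
log(vals)
if 38 >= n:
    print(pos)
pos = handle(n)
if 19 != n:
    handle(vals)
else:
    pos += n > pos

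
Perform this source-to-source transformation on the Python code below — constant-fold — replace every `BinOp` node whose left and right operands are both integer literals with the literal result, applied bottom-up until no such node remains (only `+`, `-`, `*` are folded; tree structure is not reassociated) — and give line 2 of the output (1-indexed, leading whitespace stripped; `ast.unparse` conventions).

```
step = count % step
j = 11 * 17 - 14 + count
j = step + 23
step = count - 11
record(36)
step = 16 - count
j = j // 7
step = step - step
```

j = 173 + count

Transformed code:
step = count % step
j = 173 + count
j = step + 23
step = count - 11
record(36)
step = 16 - count
j = j // 7
step = step - step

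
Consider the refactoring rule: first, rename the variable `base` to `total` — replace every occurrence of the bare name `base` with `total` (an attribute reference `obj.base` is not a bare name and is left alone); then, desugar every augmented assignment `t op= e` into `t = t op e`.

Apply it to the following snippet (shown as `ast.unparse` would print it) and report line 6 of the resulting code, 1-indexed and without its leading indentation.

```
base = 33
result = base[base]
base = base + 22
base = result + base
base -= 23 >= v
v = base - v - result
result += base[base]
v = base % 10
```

Transformed code:
total = 33
result = total[total]
total = total + 22
total = result + total
total = total - (23 >= v)
v = total - v - result
result = result + total[total]
v = total % 10

v = total - v - result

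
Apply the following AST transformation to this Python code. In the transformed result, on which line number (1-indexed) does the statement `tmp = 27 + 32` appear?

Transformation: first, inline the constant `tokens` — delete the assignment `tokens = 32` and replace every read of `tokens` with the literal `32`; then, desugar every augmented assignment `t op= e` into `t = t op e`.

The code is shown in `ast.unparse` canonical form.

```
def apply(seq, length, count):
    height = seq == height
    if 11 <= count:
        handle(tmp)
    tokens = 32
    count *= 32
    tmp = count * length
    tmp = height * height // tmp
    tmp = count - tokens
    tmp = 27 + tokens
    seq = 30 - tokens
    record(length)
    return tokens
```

9

Transformed code:
def apply(seq, length, count):
    height = seq == height
    if 11 <= count:
        handle(tmp)
    count = count * 32
    tmp = count * length
    tmp = height * height // tmp
    tmp = count - 32
    tmp = 27 + 32
    seq = 30 - 32
    record(length)
    return 32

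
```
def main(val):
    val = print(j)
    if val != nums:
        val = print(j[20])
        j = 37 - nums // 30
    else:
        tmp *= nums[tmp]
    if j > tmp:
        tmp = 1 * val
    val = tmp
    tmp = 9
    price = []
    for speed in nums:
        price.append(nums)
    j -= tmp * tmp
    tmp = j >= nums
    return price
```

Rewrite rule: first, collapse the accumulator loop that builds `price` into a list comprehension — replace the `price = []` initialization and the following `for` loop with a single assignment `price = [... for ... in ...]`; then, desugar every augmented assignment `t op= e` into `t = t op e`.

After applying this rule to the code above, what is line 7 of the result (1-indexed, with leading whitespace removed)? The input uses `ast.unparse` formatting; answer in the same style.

tmp = tmp * nums[tmp]

Transformed code:
def main(val):
    val = print(j)
    if val != nums:
        val = print(j[20])
        j = 37 - nums // 30
    else:
        tmp = tmp * nums[tmp]
    if j > tmp:
        tmp = 1 * val
    val = tmp
    tmp = 9
    price = [nums for speed in nums]
    j = j - tmp * tmp
    tmp = j >= nums
    return price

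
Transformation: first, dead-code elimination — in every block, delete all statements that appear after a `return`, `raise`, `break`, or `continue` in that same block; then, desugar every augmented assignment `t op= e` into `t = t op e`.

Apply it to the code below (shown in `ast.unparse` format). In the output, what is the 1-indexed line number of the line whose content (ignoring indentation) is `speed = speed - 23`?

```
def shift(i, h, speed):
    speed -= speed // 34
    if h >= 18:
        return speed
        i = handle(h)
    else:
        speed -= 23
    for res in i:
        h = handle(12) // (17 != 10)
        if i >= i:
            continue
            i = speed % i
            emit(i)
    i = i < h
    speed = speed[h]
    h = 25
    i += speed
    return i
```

Transformed code:
def shift(i, h, speed):
    speed = speed - speed // 34
    if h >= 18:
        return speed
    else:
        speed = speed - 23
    for res in i:
        h = handle(12) // (17 != 10)
        if i >= i:
            continue
    i = i < h
    speed = speed[h]
    h = 25
    i = i + speed
    return i

6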